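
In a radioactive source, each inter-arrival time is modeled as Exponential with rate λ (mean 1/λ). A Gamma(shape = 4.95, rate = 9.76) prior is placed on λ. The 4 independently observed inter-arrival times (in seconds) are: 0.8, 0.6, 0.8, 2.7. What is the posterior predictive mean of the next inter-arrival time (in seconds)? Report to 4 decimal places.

With a Gamma(shape α, rate β) prior on the exponential rate λ, the posterior after n observations with total T = Σxᵢ is Gamma(α+n, β+T).
Sum of observations T = 4.9 seconds; n = 4.
Posterior: Gamma(4.95+4, 9.76+4.9) = Gamma(8.95, 14.66).
The predictive distribution for the next observation is Lomax; its mean is β/(α−1) = 14.66/7.95 = 1.8440.

1.8440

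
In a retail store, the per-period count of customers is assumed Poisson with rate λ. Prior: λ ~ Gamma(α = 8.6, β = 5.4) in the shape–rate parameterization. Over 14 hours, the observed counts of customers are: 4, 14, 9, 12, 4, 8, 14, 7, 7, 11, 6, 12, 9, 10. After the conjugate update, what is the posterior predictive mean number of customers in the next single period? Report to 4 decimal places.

With a Gamma(shape α, rate β) prior, the Poisson likelihood is conjugate: the posterior is Gamma(α + ΣXᵢ, β + n).
Sum of counts S = 127 over n = 14 hours.
Posterior: Gamma(α+S, β+n) = Gamma(8.6+127, 5.4+14) = Gamma(135.6, 19.4).
The predictive distribution for one future period is NegBinom with mean α/β = 6.9897.

6.9897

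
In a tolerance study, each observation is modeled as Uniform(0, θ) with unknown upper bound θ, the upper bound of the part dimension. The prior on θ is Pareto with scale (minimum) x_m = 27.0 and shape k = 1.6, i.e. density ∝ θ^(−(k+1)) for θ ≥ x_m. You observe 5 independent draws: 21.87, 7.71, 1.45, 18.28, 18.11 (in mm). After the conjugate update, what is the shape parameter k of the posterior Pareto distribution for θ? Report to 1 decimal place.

6.6

A Pareto(scale x_m, shape k) prior on the upper bound θ of Uniform(0, θ) is conjugate: posterior is Pareto(max(x_m, max xᵢ), k + n).
Sample maximum = 21.87; prior scale x_m = 27.0 → posterior scale = max = 27.00.
Posterior shape = 1.6 + 5 = 6.6.
Posterior shape k = 6.6.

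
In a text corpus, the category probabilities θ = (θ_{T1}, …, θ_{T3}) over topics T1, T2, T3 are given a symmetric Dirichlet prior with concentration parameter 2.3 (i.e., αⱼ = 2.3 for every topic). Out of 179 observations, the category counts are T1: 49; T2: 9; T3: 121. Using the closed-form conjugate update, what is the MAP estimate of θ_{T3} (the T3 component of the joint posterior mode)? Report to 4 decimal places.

0.6687

The Dirichlet prior is conjugate to the Multinomial likelihood: each posterior αⱼ = prior αⱼ + observed count nⱼ.
Posterior concentration: (51.3, 11.3, 123.3), total = 185.9.
Joint mode component: (α_{T3}−1)/(Σα−K) = 122.3/182.9 = 0.6687.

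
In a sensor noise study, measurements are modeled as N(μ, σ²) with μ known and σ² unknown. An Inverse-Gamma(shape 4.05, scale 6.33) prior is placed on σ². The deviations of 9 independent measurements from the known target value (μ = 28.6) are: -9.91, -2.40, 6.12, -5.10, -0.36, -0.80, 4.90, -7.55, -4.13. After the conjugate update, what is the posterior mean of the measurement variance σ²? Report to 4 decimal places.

18.4723

With known mean μ and an Inverse-Gamma(α, β) prior on σ², the Normal likelihood is conjugate: posterior is Inv-Gamma(α + n/2, β + Σ(xᵢ−μ)²/2).
Σ(xᵢ−μ)² = (-9.91)² + (-2.40)² + (6.12)² + (-5.10)² + (-0.36)² + (-0.80)² + (4.90)² + (-7.55)² + (-4.13)² = 266.2715.
Posterior: Inv-Gamma(4.05 + 9/2, 6.33 + 266.2715/2) = Inv-Gamma(8.55, 139.46575).
E[σ²|data] = β/(α−1) = 139.46575/7.55 = 18.4723.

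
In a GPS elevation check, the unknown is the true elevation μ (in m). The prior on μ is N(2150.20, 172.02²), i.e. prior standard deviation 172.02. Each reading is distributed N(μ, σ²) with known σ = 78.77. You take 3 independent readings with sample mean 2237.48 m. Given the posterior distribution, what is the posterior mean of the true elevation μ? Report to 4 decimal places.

For Normal data with known variance σ², a Normal(μ₀, σ₀²) prior on μ is conjugate. Posterior precision = 1/σ₀² + n/σ²; posterior mean is the precision-weighted average of μ₀ and x̄.
n·x̄ = 3·2237.48 = 6712.44.
σ₀² = 172.02² = 29590.8804, σ² = 78.77² = 6204.7129; σ² + n·σ₀² = 6204.7129 + 3·29590.8804 = 94977.3541.
Posterior mean = (μ₀/σ₀² + n·x̄/σ²)/(1/σ₀² + n/σ²) = (σ²·μ₀ + σ₀²·n·x̄)/(σ² + n·σ₀²) = (6204.7129·2150.20 + 29590.8804·6712.44)/94977.3541 = 211968382.909756/94977.3541 = 2231.7781.

2231.7781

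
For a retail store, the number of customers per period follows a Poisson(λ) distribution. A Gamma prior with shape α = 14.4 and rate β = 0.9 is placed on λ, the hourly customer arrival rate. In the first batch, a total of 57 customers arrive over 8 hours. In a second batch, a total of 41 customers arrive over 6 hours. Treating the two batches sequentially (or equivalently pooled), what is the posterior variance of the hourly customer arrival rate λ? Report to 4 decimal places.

With a Gamma(shape α, rate β) prior, the Poisson likelihood is conjugate: the posterior is Gamma(α + ΣXᵢ, β + n).
After batch 1: Gamma(α+S, β+n) = Gamma(14.4+57, 0.9+8) = Gamma(71.4, 8.9).
After batch 2: Gamma(α+S, β+n) = Gamma(71.4+41, 8.9+6) = Gamma(112.4, 14.9).
Var = α/β² = 112.4/14.9² = 0.5063.

0.5063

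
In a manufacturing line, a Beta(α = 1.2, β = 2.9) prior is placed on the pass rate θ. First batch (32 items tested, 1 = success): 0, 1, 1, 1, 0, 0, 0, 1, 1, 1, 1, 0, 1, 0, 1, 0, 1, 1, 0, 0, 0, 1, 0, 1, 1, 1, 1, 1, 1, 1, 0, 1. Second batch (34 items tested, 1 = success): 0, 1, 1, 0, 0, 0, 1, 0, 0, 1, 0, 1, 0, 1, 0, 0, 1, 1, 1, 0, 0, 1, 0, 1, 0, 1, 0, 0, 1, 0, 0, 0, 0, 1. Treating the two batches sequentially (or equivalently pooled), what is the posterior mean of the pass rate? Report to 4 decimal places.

0.5021

The Beta prior is conjugate to a Binomial/Bernoulli likelihood; the update adds successes to α and failures to β.
After batch 1: Beta(1.2+20, 2.9+12) = Beta(21.2, 14.9).
After batch 2: Beta(21.2+14, 14.9+20) = Beta(35.2, 34.9).
Posterior mean = α/(α+β) = 35.2/70.1 = 0.5021.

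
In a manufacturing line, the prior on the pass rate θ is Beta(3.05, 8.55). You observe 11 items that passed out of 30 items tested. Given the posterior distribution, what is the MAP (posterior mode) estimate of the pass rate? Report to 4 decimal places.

The Beta prior is conjugate to a Binomial/Bernoulli likelihood; the update adds successes to α and failures to β.
Posterior: Beta(α+k, β+n−k) = Beta(3.05+11, 8.55+19) = Beta(14.05, 27.55).
Mode of Beta(a,b) for a,b>1 is (a−1)/(a+b−2) = 13.05/39.60 = 0.3295.

0.3295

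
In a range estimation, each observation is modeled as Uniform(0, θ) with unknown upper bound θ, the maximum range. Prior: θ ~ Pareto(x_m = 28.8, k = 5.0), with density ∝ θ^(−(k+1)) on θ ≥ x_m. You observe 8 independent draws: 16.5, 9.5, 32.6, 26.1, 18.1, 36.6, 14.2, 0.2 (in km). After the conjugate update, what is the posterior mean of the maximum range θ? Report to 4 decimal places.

A Pareto(scale x_m, shape k) prior on the upper bound θ of Uniform(0, θ) is conjugate: posterior is Pareto(max(x_m, max xᵢ), k + n).
Sample maximum = 36.6; prior scale x_m = 28.8 → posterior scale = max = 36.6.
Posterior shape = 5.0 + 8 = 13.0.
E[θ|data] = k·x_m/(k−1) = 13.0·36.6/12.0 = 39.6500.

39.6500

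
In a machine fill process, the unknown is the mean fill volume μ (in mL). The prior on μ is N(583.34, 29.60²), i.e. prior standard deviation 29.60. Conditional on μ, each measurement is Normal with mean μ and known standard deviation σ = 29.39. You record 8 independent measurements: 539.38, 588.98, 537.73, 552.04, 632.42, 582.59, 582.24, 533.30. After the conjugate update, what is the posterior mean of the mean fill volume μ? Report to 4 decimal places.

For Normal data with known variance σ², a Normal(μ₀, σ₀²) prior on μ is conjugate. Posterior precision = 1/σ₀² + n/σ²; posterior mean is the precision-weighted average of μ₀ and x̄.
Σxᵢ = 539.38 + 588.98 + 537.73 + 552.04 + 632.42 + 582.59 + 582.24 + 533.30 = 4548.68, so n·x̄ = 4548.68.
σ₀² = 29.60² = 876.16, σ² = 29.39² = 863.7721; σ² + n·σ₀² = 863.7721 + 8·876.16 = 7873.0521.
Posterior mean = (μ₀/σ₀² + n·x̄/σ²)/(1/σ₀² + n/σ²) = (σ²·μ₀ + σ₀²·n·x̄)/(σ² + n·σ₀²) = (863.7721·583.34 + 876.16·4548.68)/7873.0521 = 4489244.285614/7873.0521 = 570.2038.

570.2038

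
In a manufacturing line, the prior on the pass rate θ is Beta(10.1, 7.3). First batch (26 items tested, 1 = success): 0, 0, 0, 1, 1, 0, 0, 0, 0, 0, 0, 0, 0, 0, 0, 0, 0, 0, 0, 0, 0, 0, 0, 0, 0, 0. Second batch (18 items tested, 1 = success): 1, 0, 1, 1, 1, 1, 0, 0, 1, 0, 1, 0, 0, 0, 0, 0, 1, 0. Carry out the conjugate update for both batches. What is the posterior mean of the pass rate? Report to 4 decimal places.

The Beta prior is conjugate to a Binomial/Bernoulli likelihood; the update adds successes to α and failures to β.
After batch 1: Beta(10.1+2, 7.3+24) = Beta(12.1, 31.3).
After batch 2: Beta(12.1+8, 31.3+10) = Beta(20.1, 41.3).
Posterior mean = α/(α+β) = 20.1/61.4 = 0.3274.

0.3274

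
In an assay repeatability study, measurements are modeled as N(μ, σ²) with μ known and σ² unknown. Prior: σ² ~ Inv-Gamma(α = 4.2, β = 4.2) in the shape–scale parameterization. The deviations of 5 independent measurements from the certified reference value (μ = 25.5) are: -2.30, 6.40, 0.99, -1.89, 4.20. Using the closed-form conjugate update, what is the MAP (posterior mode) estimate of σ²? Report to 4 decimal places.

With known mean μ and an Inverse-Gamma(α, β) prior on σ², the Normal likelihood is conjugate: posterior is Inv-Gamma(α + n/2, β + Σ(xᵢ−μ)²/2).
Σ(xᵢ−μ)² = (-2.30)² + (6.40)² + (0.99)² + (-1.89)² + (4.20)² = 68.4422.
Posterior: Inv-Gamma(4.2 + 5/2, 4.2 + 68.4422/2) = Inv-Gamma(6.70, 38.42110).
Mode = β/(α+1) = 38.42110/7.70 = 4.9898.

4.9898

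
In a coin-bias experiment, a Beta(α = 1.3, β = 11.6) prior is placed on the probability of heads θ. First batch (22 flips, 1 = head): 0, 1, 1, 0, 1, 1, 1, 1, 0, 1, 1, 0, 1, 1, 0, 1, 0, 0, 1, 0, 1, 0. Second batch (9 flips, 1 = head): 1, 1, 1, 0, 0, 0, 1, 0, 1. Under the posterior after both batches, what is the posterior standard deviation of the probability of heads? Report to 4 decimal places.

0.0741

The Beta prior is conjugate to a Binomial/Bernoulli likelihood; the update adds successes to α and failures to β.
After batch 1: Beta(1.3+13, 11.6+9) = Beta(14.3, 20.6).
After batch 2: Beta(14.3+5, 20.6+4) = Beta(19.3, 24.6).
Var = αβ/((α+β)²(α+β+1)) = 19.3·24.6/(43.9²·44.9) = 0.00548677; SD = √0.00548677 = 0.0741.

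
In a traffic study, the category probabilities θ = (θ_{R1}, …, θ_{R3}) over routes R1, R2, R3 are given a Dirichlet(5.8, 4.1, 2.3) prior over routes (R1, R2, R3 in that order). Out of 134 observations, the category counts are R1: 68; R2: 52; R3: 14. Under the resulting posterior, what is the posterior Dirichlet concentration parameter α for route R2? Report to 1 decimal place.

56.1

The Dirichlet prior is conjugate to the Multinomial likelihood: each posterior αⱼ = prior αⱼ + observed count nⱼ.
Posterior concentration: (73.8, 56.1, 16.3), total = 146.2.
α_{R2} = 4.1 + 52 = 56.1.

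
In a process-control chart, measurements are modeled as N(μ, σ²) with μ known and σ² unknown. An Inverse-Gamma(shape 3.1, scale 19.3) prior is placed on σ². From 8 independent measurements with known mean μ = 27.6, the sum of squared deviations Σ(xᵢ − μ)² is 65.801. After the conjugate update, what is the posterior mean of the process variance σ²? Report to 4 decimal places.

With known mean μ and an Inverse-Gamma(α, β) prior on σ², the Normal likelihood is conjugate: posterior is Inv-Gamma(α + n/2, β + Σ(xᵢ−μ)²/2).
Posterior: Inv-Gamma(3.1 + 8/2, 19.3 + 65.801/2) = Inv-Gamma(7.10, 52.2005).
E[σ²|data] = β/(α−1) = 52.2005/6.10 = 8.5575.

8.5575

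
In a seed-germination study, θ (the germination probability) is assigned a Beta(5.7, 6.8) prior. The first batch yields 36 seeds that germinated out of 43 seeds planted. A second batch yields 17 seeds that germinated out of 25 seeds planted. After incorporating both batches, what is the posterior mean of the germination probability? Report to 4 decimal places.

0.7292

The Beta prior is conjugate to a Binomial/Bernoulli likelihood; the update adds successes to α and failures to β.
After batch 1: Beta(5.7+36, 6.8+7) = Beta(41.7, 13.8).
After batch 2: Beta(41.7+17, 13.8+8) = Beta(58.7, 21.8).
Posterior mean = α/(α+β) = 58.7/80.5 = 0.7292.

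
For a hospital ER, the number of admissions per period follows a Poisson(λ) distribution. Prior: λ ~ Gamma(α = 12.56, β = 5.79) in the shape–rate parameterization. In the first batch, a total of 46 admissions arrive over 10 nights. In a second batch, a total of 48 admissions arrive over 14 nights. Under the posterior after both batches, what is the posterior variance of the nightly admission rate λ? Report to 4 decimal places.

With a Gamma(shape α, rate β) prior, the Poisson likelihood is conjugate: the posterior is Gamma(α + ΣXᵢ, β + n).
After batch 1: Gamma(α+S, β+n) = Gamma(12.56+46, 5.79+10) = Gamma(58.56, 15.79).
After batch 2: Gamma(α+S, β+n) = Gamma(58.56+48, 15.79+14) = Gamma(106.56, 29.79).
Var = α/β² = 106.56/29.79² = 0.1201.

0.1201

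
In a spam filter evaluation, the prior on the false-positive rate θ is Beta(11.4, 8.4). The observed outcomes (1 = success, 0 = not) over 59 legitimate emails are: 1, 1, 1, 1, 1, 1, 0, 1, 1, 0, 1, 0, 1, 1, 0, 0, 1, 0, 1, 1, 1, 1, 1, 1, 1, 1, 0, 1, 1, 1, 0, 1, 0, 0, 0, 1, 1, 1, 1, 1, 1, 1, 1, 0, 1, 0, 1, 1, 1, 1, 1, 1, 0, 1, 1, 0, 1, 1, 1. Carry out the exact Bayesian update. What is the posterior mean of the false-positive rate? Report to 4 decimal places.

0.7030

The Beta prior is conjugate to a Binomial/Bernoulli likelihood; the update adds successes to α and failures to β.
Posterior: Beta(α+k, β+n−k) = Beta(11.4+44, 8.4+15) = Beta(55.4, 23.4).
Posterior mean = α/(α+β) = 55.4/78.8 = 0.7030.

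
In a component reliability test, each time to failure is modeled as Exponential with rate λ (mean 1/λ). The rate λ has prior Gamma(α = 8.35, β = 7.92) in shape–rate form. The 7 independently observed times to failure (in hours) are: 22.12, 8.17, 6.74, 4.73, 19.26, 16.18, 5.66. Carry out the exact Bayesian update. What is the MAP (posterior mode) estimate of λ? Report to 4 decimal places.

0.1581

With a Gamma(shape α, rate β) prior on the exponential rate λ, the posterior after n observations with total T = Σxᵢ is Gamma(α+n, β+T).
Sum of observations T = 82.86 hours; n = 7.
Posterior: Gamma(8.35+7, 7.92+82.86) = Gamma(15.35, 90.78).
Mode = (α−1)/β = 0.1581.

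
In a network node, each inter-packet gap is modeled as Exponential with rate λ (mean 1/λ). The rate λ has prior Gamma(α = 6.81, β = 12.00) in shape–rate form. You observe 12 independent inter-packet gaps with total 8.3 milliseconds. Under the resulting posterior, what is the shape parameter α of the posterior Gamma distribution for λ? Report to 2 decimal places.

18.81

With a Gamma(shape α, rate β) prior on the exponential rate λ, the posterior after n observations with total T = Σxᵢ is Gamma(α+n, β+T).
Posterior: Gamma(6.81+12, 12.00+8.3) = Gamma(18.81, 20.30).
Posterior α = 18.81.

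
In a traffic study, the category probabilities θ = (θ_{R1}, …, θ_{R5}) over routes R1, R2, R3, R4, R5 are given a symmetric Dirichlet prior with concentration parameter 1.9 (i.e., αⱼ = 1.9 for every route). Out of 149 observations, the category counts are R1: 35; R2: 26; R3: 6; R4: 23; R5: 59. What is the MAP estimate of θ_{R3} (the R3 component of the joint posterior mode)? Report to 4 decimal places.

The Dirichlet prior is conjugate to the Multinomial likelihood: each posterior αⱼ = prior αⱼ + observed count nⱼ.
Posterior concentration: (36.9, 27.9, 7.9, 24.9, 60.9), total = 158.5.
Joint mode component: (α_{R3}−1)/(Σα−K) = 6.9/153.5 = 0.0450.

0.0450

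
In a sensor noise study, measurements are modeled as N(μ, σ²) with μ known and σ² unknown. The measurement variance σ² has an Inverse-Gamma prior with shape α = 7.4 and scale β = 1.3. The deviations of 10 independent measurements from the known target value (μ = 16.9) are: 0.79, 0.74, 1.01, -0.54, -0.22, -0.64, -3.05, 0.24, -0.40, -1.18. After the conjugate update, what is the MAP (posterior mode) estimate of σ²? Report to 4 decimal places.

0.6140

With known mean μ and an Inverse-Gamma(α, β) prior on σ², the Normal likelihood is conjugate: posterior is Inv-Gamma(α + n/2, β + Σ(xᵢ−μ)²/2).
Σ(xᵢ−μ)² = (0.79)² + (0.74)² + (1.01)² + (-0.54)² + (-0.22)² + (-0.64)² + (-3.05)² + (0.24)² + (-0.40)² + (-1.18)² = 13.8539.
Posterior: Inv-Gamma(7.4 + 10/2, 1.3 + 13.8539/2) = Inv-Gamma(12.40, 8.22695).
Mode = β/(α+1) = 8.22695/13.40 = 0.6140.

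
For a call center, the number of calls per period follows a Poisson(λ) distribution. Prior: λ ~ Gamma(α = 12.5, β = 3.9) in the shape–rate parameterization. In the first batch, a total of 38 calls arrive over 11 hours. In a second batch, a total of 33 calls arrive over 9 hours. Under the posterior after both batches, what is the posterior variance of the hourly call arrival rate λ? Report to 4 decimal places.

With a Gamma(shape α, rate β) prior, the Poisson likelihood is conjugate: the posterior is Gamma(α + ΣXᵢ, β + n).
After batch 1: Gamma(α+S, β+n) = Gamma(12.5+38, 3.9+11) = Gamma(50.5, 14.9).
After batch 2: Gamma(α+S, β+n) = Gamma(50.5+33, 14.9+9) = Gamma(83.5, 23.9).
Var = α/β² = 83.5/23.9² = 0.1462.

0.1462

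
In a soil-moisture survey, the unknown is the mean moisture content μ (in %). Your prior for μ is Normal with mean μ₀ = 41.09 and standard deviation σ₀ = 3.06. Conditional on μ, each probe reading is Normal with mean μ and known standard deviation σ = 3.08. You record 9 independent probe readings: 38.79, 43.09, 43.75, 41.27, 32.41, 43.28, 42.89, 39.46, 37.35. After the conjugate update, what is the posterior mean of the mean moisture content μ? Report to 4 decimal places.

40.3390

For Normal data with known variance σ², a Normal(μ₀, σ₀²) prior on μ is conjugate. Posterior precision = 1/σ₀² + n/σ²; posterior mean is the precision-weighted average of μ₀ and x̄.
Σxᵢ = 38.79 + 43.09 + 43.75 + 41.27 + 32.41 + 43.28 + 42.89 + 39.46 + 37.35 = 362.29, so n·x̄ = 362.29.
σ₀² = 3.06² = 9.3636, σ² = 3.08² = 9.4864; σ² + n·σ₀² = 9.4864 + 9·9.3636 = 93.7588.
Posterior mean = (μ₀/σ₀² + n·x̄/σ²)/(1/σ₀² + n/σ²) = (σ²·μ₀ + σ₀²·n·x̄)/(σ² + n·σ₀²) = (9.4864·41.09 + 9.3636·362.29)/93.7588 = 3782.13482/93.7588 = 40.3390.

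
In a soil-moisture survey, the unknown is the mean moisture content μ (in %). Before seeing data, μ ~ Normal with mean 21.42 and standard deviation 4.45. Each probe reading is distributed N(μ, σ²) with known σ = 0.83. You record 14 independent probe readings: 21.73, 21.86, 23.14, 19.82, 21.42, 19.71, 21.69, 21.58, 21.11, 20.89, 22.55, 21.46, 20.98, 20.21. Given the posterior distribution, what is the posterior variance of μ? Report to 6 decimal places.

For Normal data with known variance σ², a Normal(μ₀, σ₀²) prior on μ is conjugate. Posterior precision = 1/σ₀² + n/σ²; posterior mean is the precision-weighted average of μ₀ and x̄.
σ₀² = 4.45² = 19.8025, σ² = 0.83² = 0.6889; σ² + n·σ₀² = 0.6889 + 14·19.8025 = 277.9239.
Posterior precision = 1/σ₀² + n/σ² = 1/19.8025 + 14/0.6889 = (σ² + n·σ₀²)/(σ₀²σ²) = 277.9239/(19.8025·0.6889); posterior variance σₙ² = σ₀²σ²/(σ² + n·σ₀²) = 19.8025·0.6889/277.9239 = 0.049085.

0.049085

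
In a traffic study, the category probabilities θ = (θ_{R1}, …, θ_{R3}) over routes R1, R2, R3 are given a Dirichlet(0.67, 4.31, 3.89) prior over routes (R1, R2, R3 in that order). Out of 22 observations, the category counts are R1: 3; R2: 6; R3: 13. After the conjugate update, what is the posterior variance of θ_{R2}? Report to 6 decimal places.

0.006980

The Dirichlet prior is conjugate to the Multinomial likelihood: each posterior αⱼ = prior αⱼ + observed count nⱼ.
Posterior concentration: (3.67, 10.31, 16.89), total = 30.87.
Var[θ_j] = α_j(Σα−α_j)/((Σα)²(Σα+1)) = 10.31·20.56/(30.87²·31.87) = 0.006980.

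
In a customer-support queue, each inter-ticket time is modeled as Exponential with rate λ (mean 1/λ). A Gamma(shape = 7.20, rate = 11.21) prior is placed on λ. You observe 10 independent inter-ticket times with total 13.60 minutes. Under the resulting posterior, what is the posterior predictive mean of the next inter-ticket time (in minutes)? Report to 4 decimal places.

With a Gamma(shape α, rate β) prior on the exponential rate λ, the posterior after n observations with total T = Σxᵢ is Gamma(α+n, β+T).
Posterior: Gamma(7.20+10, 11.21+13.60) = Gamma(17.20, 24.81).
The predictive distribution for the next observation is Lomax; its mean is β/(α−1) = 24.81/16.20 = 1.5315.

1.5315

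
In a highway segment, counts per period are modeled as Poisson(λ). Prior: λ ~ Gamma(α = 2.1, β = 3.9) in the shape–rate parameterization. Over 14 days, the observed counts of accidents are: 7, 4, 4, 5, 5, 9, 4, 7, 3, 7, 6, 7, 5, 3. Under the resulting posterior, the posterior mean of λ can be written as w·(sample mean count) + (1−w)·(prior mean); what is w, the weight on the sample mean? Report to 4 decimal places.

0.7821

With a Gamma(shape α, rate β) prior, the Poisson likelihood is conjugate: the posterior is Gamma(α + ΣXᵢ, β + n).
Posterior mean = (α₀+S)/(β₀+n) = [n/(β₀+n)]·(S/n) + [β₀/(β₀+n)]·(α₀/β₀), so only n and β₀ enter the weight.
Weight on data w = n/(β₀+n) = 14/(3.9+14) = 14/17.9 = 0.7821.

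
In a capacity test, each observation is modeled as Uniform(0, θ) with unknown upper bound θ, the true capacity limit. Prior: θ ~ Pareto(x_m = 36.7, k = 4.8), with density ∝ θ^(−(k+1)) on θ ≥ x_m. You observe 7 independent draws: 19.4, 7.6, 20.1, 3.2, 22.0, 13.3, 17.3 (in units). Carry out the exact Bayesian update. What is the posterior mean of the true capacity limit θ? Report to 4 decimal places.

40.0981

A Pareto(scale x_m, shape k) prior on the upper bound θ of Uniform(0, θ) is conjugate: posterior is Pareto(max(x_m, max xᵢ), k + n).
Sample maximum = 22.0; prior scale x_m = 36.7 → posterior scale = max = 36.7.
Posterior shape = 4.8 + 7 = 11.8.
E[θ|data] = k·x_m/(k−1) = 11.8·36.7/10.8 = 40.0981.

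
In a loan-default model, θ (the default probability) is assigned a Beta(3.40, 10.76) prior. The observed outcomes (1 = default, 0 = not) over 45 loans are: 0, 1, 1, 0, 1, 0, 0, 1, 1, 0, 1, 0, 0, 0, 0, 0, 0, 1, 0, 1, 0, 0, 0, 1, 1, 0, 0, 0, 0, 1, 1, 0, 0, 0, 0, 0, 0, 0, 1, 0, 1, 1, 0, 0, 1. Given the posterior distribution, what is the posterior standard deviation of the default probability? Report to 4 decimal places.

0.0605

The Beta prior is conjugate to a Binomial/Bernoulli likelihood; the update adds successes to α and failures to β.
Posterior: Beta(α+k, β+n−k) = Beta(3.40+16, 10.76+29) = Beta(19.40, 39.76).
Var = αβ/((α+β)²(α+β+1)) = 19.40·39.76/(59.16²·60.16) = 0.00366340; SD = √0.00366340 = 0.0605.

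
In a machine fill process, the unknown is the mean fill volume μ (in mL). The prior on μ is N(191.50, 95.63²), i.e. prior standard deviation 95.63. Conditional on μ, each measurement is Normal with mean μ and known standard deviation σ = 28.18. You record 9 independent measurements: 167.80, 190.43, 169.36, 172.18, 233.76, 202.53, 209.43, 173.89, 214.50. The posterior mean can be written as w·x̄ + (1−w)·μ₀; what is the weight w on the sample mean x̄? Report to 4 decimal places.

0.9904

For Normal data with known variance σ², a Normal(μ₀, σ₀²) prior on μ is conjugate. Posterior precision = 1/σ₀² + n/σ²; posterior mean is the precision-weighted average of μ₀ and x̄.
σ₀² = 95.63² = 9145.0969, σ² = 28.18² = 794.1124. Prior precision 1/σ₀² = 1/9145.0969; data precision n/σ² = 9/794.1124.
w = (n/σ²)/(1/σ₀² + n/σ²) = n·σ₀²/(σ² + n·σ₀²) = 9·9145.0969/(794.1124 + 9·9145.0969) = 82305.8721/83099.9845 = 0.9904.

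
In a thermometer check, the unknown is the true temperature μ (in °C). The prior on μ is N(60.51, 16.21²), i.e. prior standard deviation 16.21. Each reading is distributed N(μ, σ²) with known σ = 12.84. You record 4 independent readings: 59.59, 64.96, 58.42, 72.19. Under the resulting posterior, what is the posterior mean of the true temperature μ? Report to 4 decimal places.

For Normal data with known variance σ², a Normal(μ₀, σ₀²) prior on μ is conjugate. Posterior precision = 1/σ₀² + n/σ²; posterior mean is the precision-weighted average of μ₀ and x̄.
Σxᵢ = 59.59 + 64.96 + 58.42 + 72.19 = 255.16, so n·x̄ = 255.16.
σ₀² = 16.21² = 262.7641, σ² = 12.84² = 164.8656; σ² + n·σ₀² = 164.8656 + 4·262.7641 = 1215.922.
Posterior mean = (μ₀/σ₀² + n·x̄/σ²)/(1/σ₀² + n/σ²) = (σ²·μ₀ + σ₀²·n·x̄)/(σ² + n·σ₀²) = (164.8656·60.51 + 262.7641·255.16)/1215.922 = 77022.905212/1215.922 = 63.3453.

63.3453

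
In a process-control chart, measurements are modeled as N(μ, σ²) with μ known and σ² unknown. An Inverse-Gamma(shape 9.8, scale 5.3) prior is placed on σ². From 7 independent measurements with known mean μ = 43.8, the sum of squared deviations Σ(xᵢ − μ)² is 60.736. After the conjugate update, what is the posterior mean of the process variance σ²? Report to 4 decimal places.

With known mean μ and an Inverse-Gamma(α, β) prior on σ², the Normal likelihood is conjugate: posterior is Inv-Gamma(α + n/2, β + Σ(xᵢ−μ)²/2).
Posterior: Inv-Gamma(9.8 + 7/2, 5.3 + 60.736/2) = Inv-Gamma(13.30, 35.6680).
E[σ²|data] = β/(α−1) = 35.6680/12.30 = 2.8998.

2.8998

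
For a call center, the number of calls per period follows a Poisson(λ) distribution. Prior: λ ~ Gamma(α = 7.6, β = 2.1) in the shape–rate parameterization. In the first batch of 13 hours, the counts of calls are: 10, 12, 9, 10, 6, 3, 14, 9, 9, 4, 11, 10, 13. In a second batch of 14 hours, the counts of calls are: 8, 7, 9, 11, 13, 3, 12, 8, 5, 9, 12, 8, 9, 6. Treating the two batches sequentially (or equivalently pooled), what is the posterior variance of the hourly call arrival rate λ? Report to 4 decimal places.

With a Gamma(shape α, rate β) prior, the Poisson likelihood is conjugate: the posterior is Gamma(α + ΣXᵢ, β + n).
Batch 1: sum of counts S = 120 over n = 13 hours.
After batch 1: Gamma(α+S, β+n) = Gamma(7.6+120, 2.1+13) = Gamma(127.6, 15.1).
Batch 2: sum of counts S = 120 over n = 14 hours.
After batch 2: Gamma(α+S, β+n) = Gamma(127.6+120, 15.1+14) = Gamma(247.6, 29.1).
Var = α/β² = 247.6/29.1² = 0.2924.

0.2924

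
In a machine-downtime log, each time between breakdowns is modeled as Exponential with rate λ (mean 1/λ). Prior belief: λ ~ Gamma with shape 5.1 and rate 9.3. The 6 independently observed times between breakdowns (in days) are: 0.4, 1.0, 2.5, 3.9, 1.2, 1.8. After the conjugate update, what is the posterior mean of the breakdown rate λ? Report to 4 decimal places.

With a Gamma(shape α, rate β) prior on the exponential rate λ, the posterior after n observations with total T = Σxᵢ is Gamma(α+n, β+T).
Sum of observations T = 10.8 days; n = 6.
Posterior: Gamma(5.1+6, 9.3+10.8) = Gamma(11.1, 20.1).
Posterior mean of λ = α/β = 11.1/20.1 = 0.5522.

0.5522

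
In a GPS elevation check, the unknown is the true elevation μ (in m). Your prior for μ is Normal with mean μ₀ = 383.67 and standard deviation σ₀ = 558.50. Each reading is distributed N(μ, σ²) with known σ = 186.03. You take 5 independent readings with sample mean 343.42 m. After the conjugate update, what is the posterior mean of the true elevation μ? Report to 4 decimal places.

344.2937

For Normal data with known variance σ², a Normal(μ₀, σ₀²) prior on μ is conjugate. Posterior precision = 1/σ₀² + n/σ²; posterior mean is the precision-weighted average of μ₀ and x̄.
n·x̄ = 5·343.42 = 1717.1.
σ₀² = 558.50² = 311922.25, σ² = 186.03² = 34607.1609; σ² + n·σ₀² = 34607.1609 + 5·311922.25 = 1594218.4109.
Posterior mean = (μ₀/σ₀² + n·x̄/σ²)/(1/σ₀² + n/σ²) = (σ²·μ₀ + σ₀²·n·x̄)/(σ² + n·σ₀²) = (34607.1609·383.67 + 311922.25·1717.1)/1594218.4109 = 548879424.897503/1594218.4109 = 344.2937.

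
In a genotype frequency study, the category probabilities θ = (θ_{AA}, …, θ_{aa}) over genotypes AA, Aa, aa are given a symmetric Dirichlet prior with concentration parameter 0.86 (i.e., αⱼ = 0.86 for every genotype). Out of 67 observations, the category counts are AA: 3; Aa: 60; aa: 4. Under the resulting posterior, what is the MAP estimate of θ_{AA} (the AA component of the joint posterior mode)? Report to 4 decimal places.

0.0430

The Dirichlet prior is conjugate to the Multinomial likelihood: each posterior αⱼ = prior αⱼ + observed count nⱼ.
Posterior concentration: (3.86, 60.86, 4.86), total = 69.58.
Joint mode component: (α_{AA}−1)/(Σα−K) = 2.86/66.58 = 0.0430.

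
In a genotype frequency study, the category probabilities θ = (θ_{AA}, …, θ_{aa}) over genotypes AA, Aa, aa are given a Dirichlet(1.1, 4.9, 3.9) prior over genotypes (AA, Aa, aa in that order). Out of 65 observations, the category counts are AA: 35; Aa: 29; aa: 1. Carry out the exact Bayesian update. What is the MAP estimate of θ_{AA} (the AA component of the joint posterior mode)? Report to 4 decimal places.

0.4882

The Dirichlet prior is conjugate to the Multinomial likelihood: each posterior αⱼ = prior αⱼ + observed count nⱼ.
Posterior concentration: (36.1, 33.9, 4.9), total = 74.9.
Joint mode component: (α_{AA}−1)/(Σα−K) = 35.1/71.9 = 0.4882.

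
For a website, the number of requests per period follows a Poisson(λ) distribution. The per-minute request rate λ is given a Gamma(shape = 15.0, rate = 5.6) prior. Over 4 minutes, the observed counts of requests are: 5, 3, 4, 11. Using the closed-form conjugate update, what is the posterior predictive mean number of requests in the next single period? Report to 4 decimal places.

With a Gamma(shape α, rate β) prior, the Poisson likelihood is conjugate: the posterior is Gamma(α + ΣXᵢ, β + n).
Sum of counts S = 23 over n = 4 minutes.
Posterior: Gamma(α+S, β+n) = Gamma(15.0+23, 5.6+4) = Gamma(38.0, 9.6).
The predictive distribution for one future period is NegBinom with mean α/β = 3.9583.

3.9583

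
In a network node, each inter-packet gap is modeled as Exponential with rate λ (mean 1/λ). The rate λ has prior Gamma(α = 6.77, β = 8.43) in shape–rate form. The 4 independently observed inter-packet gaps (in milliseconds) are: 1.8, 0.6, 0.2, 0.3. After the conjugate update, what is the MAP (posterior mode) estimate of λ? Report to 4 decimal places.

0.8623

With a Gamma(shape α, rate β) prior on the exponential rate λ, the posterior after n observations with total T = Σxᵢ is Gamma(α+n, β+T).
Sum of observations T = 2.9 milliseconds; n = 4.
Posterior: Gamma(6.77+4, 8.43+2.9) = Gamma(10.77, 11.33).
Mode = (α−1)/β = 0.8623.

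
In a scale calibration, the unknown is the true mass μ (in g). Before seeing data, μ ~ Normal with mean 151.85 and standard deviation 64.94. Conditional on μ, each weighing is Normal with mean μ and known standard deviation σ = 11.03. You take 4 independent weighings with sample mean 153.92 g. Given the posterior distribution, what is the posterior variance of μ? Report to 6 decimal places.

30.197436

For Normal data with known variance σ², a Normal(μ₀, σ₀²) prior on μ is conjugate. Posterior precision = 1/σ₀² + n/σ²; posterior mean is the precision-weighted average of μ₀ and x̄.
σ₀² = 64.94² = 4217.2036, σ² = 11.03² = 121.6609; σ² + n·σ₀² = 121.6609 + 4·4217.2036 = 16990.4753.
Posterior precision = 1/σ₀² + n/σ² = 1/4217.2036 + 4/121.6609 = (σ² + n·σ₀²)/(σ₀²σ²) = 16990.4753/(4217.2036·121.6609); posterior variance σₙ² = σ₀²σ²/(σ² + n·σ₀²) = 4217.2036·121.6609/16990.4753 = 30.197436.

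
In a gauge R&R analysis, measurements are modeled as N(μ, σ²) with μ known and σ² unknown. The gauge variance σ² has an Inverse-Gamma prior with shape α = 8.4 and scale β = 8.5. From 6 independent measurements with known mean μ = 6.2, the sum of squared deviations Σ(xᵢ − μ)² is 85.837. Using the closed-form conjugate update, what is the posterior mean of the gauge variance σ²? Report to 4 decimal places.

With known mean μ and an Inverse-Gamma(α, β) prior on σ², the Normal likelihood is conjugate: posterior is Inv-Gamma(α + n/2, β + Σ(xᵢ−μ)²/2).
Posterior: Inv-Gamma(8.4 + 6/2, 8.5 + 85.837/2) = Inv-Gamma(11.40, 51.4185).
E[σ²|data] = β/(α−1) = 51.4185/10.40 = 4.9441.

4.9441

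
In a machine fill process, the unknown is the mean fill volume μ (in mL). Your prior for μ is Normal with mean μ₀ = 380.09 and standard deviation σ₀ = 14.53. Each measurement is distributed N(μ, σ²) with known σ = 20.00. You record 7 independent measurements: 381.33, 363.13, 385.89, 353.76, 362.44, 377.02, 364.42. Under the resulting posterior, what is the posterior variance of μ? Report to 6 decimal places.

44.970858

For Normal data with known variance σ², a Normal(μ₀, σ₀²) prior on μ is conjugate. Posterior precision = 1/σ₀² + n/σ²; posterior mean is the precision-weighted average of μ₀ and x̄.
σ₀² = 14.53² = 211.1209, σ² = 20.00² = 400; σ² + n·σ₀² = 400 + 7·211.1209 = 1877.8463.
Posterior precision = 1/σ₀² + n/σ² = 1/211.1209 + 7/400 = (σ² + n·σ₀²)/(σ₀²σ²) = 1877.8463/(211.1209·400); posterior variance σₙ² = σ₀²σ²/(σ² + n·σ₀²) = 211.1209·400/1877.8463 = 44.970858.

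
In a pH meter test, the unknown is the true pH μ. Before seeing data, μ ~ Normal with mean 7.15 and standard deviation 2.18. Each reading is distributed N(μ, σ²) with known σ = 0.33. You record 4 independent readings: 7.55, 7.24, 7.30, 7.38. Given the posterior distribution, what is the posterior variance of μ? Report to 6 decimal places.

0.027070

For Normal data with known variance σ², a Normal(μ₀, σ₀²) prior on μ is conjugate. Posterior precision = 1/σ₀² + n/σ²; posterior mean is the precision-weighted average of μ₀ and x̄.
σ₀² = 2.18² = 4.7524, σ² = 0.33² = 0.1089; σ² + n·σ₀² = 0.1089 + 4·4.7524 = 19.1185.
Posterior precision = 1/σ₀² + n/σ² = 1/4.7524 + 4/0.1089 = (σ² + n·σ₀²)/(σ₀²σ²) = 19.1185/(4.7524·0.1089); posterior variance σₙ² = σ₀²σ²/(σ² + n·σ₀²) = 4.7524·0.1089/19.1185 = 0.027070.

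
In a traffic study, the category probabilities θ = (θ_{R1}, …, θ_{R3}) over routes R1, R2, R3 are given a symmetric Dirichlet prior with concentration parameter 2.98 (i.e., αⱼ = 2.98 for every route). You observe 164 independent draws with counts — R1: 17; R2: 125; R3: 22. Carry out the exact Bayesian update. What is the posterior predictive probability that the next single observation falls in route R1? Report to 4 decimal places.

The Dirichlet prior is conjugate to the Multinomial likelihood: each posterior αⱼ = prior αⱼ + observed count nⱼ.
Posterior concentration: (19.98, 127.98, 24.98), total = 172.94.
P(next = R1 | data) = α_{R1}/Σα = 0.1155.

0.1155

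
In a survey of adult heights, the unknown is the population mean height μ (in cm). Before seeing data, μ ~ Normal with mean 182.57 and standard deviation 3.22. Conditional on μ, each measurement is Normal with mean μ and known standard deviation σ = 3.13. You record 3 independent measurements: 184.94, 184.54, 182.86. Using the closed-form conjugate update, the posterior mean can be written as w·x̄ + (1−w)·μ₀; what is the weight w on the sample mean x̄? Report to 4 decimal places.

For Normal data with known variance σ², a Normal(μ₀, σ₀²) prior on μ is conjugate. Posterior precision = 1/σ₀² + n/σ²; posterior mean is the precision-weighted average of μ₀ and x̄.
σ₀² = 3.22² = 10.3684, σ² = 3.13² = 9.7969. Prior precision 1/σ₀² = 1/10.3684; data precision n/σ² = 3/9.7969.
w = (n/σ²)/(1/σ₀² + n/σ²) = n·σ₀²/(σ² + n·σ₀²) = 3·10.3684/(9.7969 + 3·10.3684) = 31.1052/40.9021 = 0.7605.

0.7605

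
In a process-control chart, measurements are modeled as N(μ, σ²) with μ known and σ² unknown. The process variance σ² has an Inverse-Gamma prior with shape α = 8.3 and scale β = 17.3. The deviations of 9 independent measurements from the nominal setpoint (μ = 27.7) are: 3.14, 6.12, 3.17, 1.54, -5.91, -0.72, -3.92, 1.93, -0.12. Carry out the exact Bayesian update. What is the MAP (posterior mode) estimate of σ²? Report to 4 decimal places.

With known mean μ and an Inverse-Gamma(α, β) prior on σ², the Normal likelihood is conjugate: posterior is Inv-Gamma(α + n/2, β + Σ(xᵢ−μ)²/2).
Σ(xᵢ−μ)² = (3.14)² + (6.12)² + (3.17)² + (1.54)² + (-5.91)² + (-0.72)² + (-3.92)² + (1.93)² + (-0.12)² = 114.2867.
Posterior: Inv-Gamma(8.3 + 9/2, 17.3 + 114.2867/2) = Inv-Gamma(12.80, 74.44335).
Mode = β/(α+1) = 74.44335/13.80 = 5.3944.

5.3944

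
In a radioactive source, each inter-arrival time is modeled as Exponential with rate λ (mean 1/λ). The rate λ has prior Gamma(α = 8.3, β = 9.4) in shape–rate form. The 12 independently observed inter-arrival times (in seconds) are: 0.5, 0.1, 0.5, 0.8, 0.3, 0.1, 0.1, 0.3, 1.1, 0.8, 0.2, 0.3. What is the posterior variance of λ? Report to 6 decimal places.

With a Gamma(shape α, rate β) prior on the exponential rate λ, the posterior after n observations with total T = Σxᵢ is Gamma(α+n, β+T).
Sum of observations T = 5.1 seconds; n = 12.
Posterior: Gamma(8.3+12, 9.4+5.1) = Gamma(20.3, 14.5).
Var = α/β² = 0.096552.

0.096552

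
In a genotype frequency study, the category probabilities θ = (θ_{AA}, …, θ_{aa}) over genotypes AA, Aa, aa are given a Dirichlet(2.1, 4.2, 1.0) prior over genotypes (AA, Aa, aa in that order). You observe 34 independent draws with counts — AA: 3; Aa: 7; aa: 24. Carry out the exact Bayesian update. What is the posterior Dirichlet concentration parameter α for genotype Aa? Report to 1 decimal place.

The Dirichlet prior is conjugate to the Multinomial likelihood: each posterior αⱼ = prior αⱼ + observed count nⱼ.
Posterior concentration: (5.1, 11.2, 25.0), total = 41.3.
α_{Aa} = 4.2 + 7 = 11.2.

11.2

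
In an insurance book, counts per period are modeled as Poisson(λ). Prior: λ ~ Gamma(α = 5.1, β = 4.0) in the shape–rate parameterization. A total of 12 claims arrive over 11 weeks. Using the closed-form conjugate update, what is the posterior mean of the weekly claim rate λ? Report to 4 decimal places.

With a Gamma(shape α, rate β) prior, the Poisson likelihood is conjugate: the posterior is Gamma(α + ΣXᵢ, β + n).
Posterior: Gamma(α+S, β+n) = Gamma(5.1+12, 4.0+11) = Gamma(17.1, 15.0).
Posterior mean = α/β = 17.1/15.0 = 1.1400.

1.1400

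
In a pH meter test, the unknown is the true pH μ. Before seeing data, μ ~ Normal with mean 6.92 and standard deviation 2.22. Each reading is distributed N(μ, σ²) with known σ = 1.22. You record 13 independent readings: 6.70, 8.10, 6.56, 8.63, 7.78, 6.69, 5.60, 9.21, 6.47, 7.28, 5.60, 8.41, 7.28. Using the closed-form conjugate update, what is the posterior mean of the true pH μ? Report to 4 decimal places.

For Normal data with known variance σ², a Normal(μ₀, σ₀²) prior on μ is conjugate. Posterior precision = 1/σ₀² + n/σ²; posterior mean is the precision-weighted average of μ₀ and x̄.
Σxᵢ = 6.70 + 8.10 + 6.56 + 8.63 + 7.78 + 6.69 + 5.60 + 9.21 + 6.47 + 7.28 + 5.60 + 8.41 + 7.28 = 94.31, so n·x̄ = 94.31.
σ₀² = 2.22² = 4.9284, σ² = 1.22² = 1.4884; σ² + n·σ₀² = 1.4884 + 13·4.9284 = 65.5576.
Posterior mean = (μ₀/σ₀² + n·x̄/σ²)/(1/σ₀² + n/σ²) = (σ²·μ₀ + σ₀²·n·x̄)/(σ² + n·σ₀²) = (1.4884·6.92 + 4.9284·94.31)/65.5576 = 475.097132/65.5576 = 7.2470.

7.2470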